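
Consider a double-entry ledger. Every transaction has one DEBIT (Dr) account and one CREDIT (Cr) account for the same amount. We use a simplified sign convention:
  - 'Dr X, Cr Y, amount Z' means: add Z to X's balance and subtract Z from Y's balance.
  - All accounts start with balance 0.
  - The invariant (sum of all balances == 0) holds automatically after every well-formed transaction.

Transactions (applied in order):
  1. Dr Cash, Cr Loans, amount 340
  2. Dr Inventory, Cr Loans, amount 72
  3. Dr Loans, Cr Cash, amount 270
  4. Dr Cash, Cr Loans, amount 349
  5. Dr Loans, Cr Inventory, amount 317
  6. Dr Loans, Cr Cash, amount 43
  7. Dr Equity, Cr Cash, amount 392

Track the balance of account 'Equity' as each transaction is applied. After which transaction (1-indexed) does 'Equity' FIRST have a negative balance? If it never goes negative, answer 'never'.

Answer: never

Derivation:
After txn 1: Equity=0
After txn 2: Equity=0
After txn 3: Equity=0
After txn 4: Equity=0
After txn 5: Equity=0
After txn 6: Equity=0
After txn 7: Equity=392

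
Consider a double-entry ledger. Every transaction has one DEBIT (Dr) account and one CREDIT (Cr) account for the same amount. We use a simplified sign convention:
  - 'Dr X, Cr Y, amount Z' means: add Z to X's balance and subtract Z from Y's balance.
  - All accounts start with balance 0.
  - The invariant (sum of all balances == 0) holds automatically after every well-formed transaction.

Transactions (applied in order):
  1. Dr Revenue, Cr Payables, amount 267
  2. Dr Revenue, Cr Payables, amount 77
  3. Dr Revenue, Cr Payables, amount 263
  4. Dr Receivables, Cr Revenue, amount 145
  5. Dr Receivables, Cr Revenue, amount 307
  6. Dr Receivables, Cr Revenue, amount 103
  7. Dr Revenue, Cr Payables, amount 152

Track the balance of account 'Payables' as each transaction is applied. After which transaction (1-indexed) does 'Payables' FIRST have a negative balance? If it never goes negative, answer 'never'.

After txn 1: Payables=-267

Answer: 1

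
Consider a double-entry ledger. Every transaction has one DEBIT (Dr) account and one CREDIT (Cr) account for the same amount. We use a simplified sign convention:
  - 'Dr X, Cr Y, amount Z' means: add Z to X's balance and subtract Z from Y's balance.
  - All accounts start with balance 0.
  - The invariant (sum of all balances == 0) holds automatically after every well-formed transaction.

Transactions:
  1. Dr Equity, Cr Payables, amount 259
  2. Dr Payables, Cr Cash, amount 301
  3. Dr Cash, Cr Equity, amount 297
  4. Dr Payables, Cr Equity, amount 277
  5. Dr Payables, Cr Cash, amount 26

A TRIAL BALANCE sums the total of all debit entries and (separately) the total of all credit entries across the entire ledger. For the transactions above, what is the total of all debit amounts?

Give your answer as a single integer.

Answer: 1160

Derivation:
Txn 1: debit+=259
Txn 2: debit+=301
Txn 3: debit+=297
Txn 4: debit+=277
Txn 5: debit+=26
Total debits = 1160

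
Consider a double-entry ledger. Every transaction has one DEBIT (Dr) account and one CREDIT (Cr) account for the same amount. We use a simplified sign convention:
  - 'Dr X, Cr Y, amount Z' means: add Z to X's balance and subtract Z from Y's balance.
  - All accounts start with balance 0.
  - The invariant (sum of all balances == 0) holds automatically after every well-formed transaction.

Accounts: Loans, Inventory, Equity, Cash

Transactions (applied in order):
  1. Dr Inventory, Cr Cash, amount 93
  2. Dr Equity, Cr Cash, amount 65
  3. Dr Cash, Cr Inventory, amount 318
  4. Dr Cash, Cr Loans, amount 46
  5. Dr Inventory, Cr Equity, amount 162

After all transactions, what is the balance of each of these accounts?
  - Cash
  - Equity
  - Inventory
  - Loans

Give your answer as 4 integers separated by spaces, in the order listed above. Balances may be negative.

After txn 1 (Dr Inventory, Cr Cash, amount 93): Cash=-93 Inventory=93
After txn 2 (Dr Equity, Cr Cash, amount 65): Cash=-158 Equity=65 Inventory=93
After txn 3 (Dr Cash, Cr Inventory, amount 318): Cash=160 Equity=65 Inventory=-225
After txn 4 (Dr Cash, Cr Loans, amount 46): Cash=206 Equity=65 Inventory=-225 Loans=-46
After txn 5 (Dr Inventory, Cr Equity, amount 162): Cash=206 Equity=-97 Inventory=-63 Loans=-46

Answer: 206 -97 -63 -46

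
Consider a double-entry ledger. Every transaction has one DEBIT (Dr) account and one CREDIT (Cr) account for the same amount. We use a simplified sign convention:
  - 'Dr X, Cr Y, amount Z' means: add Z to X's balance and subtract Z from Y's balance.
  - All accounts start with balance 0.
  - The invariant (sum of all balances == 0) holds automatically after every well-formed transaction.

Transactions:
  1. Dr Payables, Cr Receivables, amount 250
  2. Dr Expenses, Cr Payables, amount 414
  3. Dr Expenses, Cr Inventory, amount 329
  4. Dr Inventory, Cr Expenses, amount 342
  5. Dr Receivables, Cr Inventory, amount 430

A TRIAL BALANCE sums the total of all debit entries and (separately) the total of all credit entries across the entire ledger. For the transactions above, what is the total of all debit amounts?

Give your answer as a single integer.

Answer: 1765

Derivation:
Txn 1: debit+=250
Txn 2: debit+=414
Txn 3: debit+=329
Txn 4: debit+=342
Txn 5: debit+=430
Total debits = 1765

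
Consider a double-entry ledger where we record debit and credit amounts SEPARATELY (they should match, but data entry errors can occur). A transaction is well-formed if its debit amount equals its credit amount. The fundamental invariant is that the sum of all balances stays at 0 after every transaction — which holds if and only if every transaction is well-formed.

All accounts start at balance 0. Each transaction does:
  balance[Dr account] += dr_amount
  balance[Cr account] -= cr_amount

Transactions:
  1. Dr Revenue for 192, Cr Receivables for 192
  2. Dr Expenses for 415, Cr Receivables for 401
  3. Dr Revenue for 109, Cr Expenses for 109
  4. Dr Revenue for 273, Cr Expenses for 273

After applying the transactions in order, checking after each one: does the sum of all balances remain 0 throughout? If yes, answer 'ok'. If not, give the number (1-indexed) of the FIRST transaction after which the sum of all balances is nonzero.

Answer: 2

Derivation:
After txn 1: dr=192 cr=192 sum_balances=0
After txn 2: dr=415 cr=401 sum_balances=14
After txn 3: dr=109 cr=109 sum_balances=14
After txn 4: dr=273 cr=273 sum_balances=14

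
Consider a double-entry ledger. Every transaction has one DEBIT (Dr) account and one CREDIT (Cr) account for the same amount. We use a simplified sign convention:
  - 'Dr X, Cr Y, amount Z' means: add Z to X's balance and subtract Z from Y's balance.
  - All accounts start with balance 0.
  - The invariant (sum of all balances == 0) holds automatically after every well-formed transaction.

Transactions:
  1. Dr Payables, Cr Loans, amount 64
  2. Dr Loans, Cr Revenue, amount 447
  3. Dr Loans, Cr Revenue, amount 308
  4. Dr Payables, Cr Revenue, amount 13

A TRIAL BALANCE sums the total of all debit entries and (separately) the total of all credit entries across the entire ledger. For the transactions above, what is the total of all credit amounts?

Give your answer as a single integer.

Answer: 832

Derivation:
Txn 1: credit+=64
Txn 2: credit+=447
Txn 3: credit+=308
Txn 4: credit+=13
Total credits = 832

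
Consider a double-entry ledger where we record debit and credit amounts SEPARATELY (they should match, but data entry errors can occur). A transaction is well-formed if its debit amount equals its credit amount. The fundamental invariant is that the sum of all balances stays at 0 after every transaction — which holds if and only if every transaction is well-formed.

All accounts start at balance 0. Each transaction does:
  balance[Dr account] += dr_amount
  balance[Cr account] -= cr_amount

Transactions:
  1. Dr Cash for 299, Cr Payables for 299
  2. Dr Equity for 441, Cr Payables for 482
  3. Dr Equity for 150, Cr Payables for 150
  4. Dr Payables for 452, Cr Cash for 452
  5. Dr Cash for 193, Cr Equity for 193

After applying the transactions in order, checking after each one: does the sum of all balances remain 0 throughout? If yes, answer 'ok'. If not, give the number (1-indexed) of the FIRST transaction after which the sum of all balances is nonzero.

After txn 1: dr=299 cr=299 sum_balances=0
After txn 2: dr=441 cr=482 sum_balances=-41
After txn 3: dr=150 cr=150 sum_balances=-41
After txn 4: dr=452 cr=452 sum_balances=-41
After txn 5: dr=193 cr=193 sum_balances=-41

Answer: 2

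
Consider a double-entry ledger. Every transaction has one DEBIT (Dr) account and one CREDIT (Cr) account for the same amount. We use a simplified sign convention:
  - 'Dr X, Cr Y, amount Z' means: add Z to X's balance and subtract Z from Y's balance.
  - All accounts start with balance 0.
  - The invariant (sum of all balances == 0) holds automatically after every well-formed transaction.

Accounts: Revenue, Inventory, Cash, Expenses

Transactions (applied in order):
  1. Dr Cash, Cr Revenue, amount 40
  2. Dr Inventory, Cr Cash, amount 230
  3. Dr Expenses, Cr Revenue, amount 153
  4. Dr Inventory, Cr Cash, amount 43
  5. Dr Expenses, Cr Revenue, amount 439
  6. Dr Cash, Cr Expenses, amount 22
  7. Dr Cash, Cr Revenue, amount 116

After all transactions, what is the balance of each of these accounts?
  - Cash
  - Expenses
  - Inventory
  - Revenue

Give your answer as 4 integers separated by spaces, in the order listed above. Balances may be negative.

Answer: -95 570 273 -748

Derivation:
After txn 1 (Dr Cash, Cr Revenue, amount 40): Cash=40 Revenue=-40
After txn 2 (Dr Inventory, Cr Cash, amount 230): Cash=-190 Inventory=230 Revenue=-40
After txn 3 (Dr Expenses, Cr Revenue, amount 153): Cash=-190 Expenses=153 Inventory=230 Revenue=-193
After txn 4 (Dr Inventory, Cr Cash, amount 43): Cash=-233 Expenses=153 Inventory=273 Revenue=-193
After txn 5 (Dr Expenses, Cr Revenue, amount 439): Cash=-233 Expenses=592 Inventory=273 Revenue=-632
After txn 6 (Dr Cash, Cr Expenses, amount 22): Cash=-211 Expenses=570 Inventory=273 Revenue=-632
After txn 7 (Dr Cash, Cr Revenue, amount 116): Cash=-95 Expenses=570 Inventory=273 Revenue=-748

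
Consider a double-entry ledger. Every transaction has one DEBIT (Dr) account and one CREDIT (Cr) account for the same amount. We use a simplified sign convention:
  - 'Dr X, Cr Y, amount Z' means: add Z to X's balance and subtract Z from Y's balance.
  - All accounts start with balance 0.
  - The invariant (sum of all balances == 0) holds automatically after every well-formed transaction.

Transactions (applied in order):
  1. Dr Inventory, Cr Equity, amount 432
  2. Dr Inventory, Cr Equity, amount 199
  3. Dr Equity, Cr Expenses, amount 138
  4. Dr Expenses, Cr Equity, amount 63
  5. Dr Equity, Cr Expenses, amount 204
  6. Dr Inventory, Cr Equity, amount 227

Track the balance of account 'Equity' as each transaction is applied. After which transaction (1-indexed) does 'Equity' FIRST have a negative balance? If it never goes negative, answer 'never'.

After txn 1: Equity=-432

Answer: 1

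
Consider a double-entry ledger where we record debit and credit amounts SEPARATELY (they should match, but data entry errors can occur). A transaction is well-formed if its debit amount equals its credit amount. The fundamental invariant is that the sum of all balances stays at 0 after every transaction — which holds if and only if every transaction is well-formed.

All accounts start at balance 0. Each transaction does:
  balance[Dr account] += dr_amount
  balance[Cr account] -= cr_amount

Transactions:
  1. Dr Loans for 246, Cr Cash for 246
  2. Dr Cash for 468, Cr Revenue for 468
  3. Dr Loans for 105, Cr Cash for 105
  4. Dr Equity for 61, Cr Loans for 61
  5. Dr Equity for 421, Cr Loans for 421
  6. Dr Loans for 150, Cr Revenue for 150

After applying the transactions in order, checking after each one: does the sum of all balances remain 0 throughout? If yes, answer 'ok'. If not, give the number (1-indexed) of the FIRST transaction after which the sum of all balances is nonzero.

Answer: ok

Derivation:
After txn 1: dr=246 cr=246 sum_balances=0
After txn 2: dr=468 cr=468 sum_balances=0
After txn 3: dr=105 cr=105 sum_balances=0
After txn 4: dr=61 cr=61 sum_balances=0
After txn 5: dr=421 cr=421 sum_balances=0
After txn 6: dr=150 cr=150 sum_balances=0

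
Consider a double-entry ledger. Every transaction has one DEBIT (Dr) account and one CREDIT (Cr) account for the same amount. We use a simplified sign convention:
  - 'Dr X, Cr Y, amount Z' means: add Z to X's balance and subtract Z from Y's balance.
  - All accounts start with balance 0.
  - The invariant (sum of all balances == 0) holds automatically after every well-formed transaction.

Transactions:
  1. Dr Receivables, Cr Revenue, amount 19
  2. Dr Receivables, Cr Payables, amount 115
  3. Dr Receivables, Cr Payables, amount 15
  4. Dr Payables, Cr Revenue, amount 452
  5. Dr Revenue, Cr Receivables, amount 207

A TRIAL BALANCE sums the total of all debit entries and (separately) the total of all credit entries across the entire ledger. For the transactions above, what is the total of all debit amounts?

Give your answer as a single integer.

Answer: 808

Derivation:
Txn 1: debit+=19
Txn 2: debit+=115
Txn 3: debit+=15
Txn 4: debit+=452
Txn 5: debit+=207
Total debits = 808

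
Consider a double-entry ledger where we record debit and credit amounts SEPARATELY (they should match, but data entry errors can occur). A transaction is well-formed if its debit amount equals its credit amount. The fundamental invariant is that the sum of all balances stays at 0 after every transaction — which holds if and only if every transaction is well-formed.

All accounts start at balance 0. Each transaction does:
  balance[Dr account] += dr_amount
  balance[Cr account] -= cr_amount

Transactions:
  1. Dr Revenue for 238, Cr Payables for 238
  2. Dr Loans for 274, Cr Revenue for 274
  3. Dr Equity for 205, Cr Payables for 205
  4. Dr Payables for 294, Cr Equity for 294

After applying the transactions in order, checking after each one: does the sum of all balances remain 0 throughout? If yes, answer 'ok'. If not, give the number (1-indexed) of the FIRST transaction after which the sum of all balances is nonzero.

After txn 1: dr=238 cr=238 sum_balances=0
After txn 2: dr=274 cr=274 sum_balances=0
After txn 3: dr=205 cr=205 sum_balances=0
After txn 4: dr=294 cr=294 sum_balances=0

Answer: ok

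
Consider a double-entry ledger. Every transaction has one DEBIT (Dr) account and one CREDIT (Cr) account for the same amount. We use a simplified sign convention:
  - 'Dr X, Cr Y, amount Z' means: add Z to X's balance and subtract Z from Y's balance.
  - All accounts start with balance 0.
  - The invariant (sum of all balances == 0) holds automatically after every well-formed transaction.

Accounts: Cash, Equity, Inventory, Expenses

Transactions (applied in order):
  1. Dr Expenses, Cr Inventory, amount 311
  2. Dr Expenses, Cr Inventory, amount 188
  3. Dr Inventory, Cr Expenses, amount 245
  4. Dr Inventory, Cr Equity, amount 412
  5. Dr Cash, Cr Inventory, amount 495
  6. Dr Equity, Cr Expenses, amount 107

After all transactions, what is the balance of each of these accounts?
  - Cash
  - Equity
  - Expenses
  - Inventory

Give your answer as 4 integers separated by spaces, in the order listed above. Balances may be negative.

After txn 1 (Dr Expenses, Cr Inventory, amount 311): Expenses=311 Inventory=-311
After txn 2 (Dr Expenses, Cr Inventory, amount 188): Expenses=499 Inventory=-499
After txn 3 (Dr Inventory, Cr Expenses, amount 245): Expenses=254 Inventory=-254
After txn 4 (Dr Inventory, Cr Equity, amount 412): Equity=-412 Expenses=254 Inventory=158
After txn 5 (Dr Cash, Cr Inventory, amount 495): Cash=495 Equity=-412 Expenses=254 Inventory=-337
After txn 6 (Dr Equity, Cr Expenses, amount 107): Cash=495 Equity=-305 Expenses=147 Inventory=-337

Answer: 495 -305 147 -337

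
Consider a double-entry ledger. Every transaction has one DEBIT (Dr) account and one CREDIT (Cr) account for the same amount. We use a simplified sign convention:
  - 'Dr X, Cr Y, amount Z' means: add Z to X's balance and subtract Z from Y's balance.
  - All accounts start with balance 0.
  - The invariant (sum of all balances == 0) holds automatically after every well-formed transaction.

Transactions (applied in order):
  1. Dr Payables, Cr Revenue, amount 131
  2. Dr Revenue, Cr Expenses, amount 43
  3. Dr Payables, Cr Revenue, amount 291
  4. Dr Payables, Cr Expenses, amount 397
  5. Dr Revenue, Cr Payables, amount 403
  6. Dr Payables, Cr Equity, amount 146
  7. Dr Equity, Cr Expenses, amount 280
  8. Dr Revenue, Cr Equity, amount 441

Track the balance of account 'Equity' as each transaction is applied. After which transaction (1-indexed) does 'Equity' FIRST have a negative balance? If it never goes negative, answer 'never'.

Answer: 6

Derivation:
After txn 1: Equity=0
After txn 2: Equity=0
After txn 3: Equity=0
After txn 4: Equity=0
After txn 5: Equity=0
After txn 6: Equity=-146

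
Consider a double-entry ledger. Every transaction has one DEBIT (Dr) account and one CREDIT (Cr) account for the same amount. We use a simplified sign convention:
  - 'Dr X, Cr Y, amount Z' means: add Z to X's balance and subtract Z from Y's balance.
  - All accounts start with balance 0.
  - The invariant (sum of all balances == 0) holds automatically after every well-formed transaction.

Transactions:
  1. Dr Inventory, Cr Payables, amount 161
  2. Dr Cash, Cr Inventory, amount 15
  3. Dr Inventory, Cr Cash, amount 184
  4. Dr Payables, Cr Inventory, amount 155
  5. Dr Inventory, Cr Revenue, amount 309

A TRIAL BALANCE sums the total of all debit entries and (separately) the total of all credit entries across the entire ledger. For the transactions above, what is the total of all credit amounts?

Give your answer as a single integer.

Answer: 824

Derivation:
Txn 1: credit+=161
Txn 2: credit+=15
Txn 3: credit+=184
Txn 4: credit+=155
Txn 5: credit+=309
Total credits = 824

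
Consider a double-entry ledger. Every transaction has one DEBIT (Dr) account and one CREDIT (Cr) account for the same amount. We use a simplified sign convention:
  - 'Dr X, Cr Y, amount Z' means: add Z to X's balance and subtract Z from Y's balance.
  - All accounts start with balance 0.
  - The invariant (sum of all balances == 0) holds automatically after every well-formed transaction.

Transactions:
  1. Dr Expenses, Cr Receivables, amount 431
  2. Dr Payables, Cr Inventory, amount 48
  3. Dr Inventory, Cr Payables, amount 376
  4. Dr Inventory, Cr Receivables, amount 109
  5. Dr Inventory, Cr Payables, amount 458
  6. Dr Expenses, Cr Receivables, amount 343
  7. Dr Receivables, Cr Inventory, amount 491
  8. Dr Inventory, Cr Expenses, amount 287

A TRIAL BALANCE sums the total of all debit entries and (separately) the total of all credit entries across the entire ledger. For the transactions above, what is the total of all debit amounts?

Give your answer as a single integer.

Answer: 2543

Derivation:
Txn 1: debit+=431
Txn 2: debit+=48
Txn 3: debit+=376
Txn 4: debit+=109
Txn 5: debit+=458
Txn 6: debit+=343
Txn 7: debit+=491
Txn 8: debit+=287
Total debits = 2543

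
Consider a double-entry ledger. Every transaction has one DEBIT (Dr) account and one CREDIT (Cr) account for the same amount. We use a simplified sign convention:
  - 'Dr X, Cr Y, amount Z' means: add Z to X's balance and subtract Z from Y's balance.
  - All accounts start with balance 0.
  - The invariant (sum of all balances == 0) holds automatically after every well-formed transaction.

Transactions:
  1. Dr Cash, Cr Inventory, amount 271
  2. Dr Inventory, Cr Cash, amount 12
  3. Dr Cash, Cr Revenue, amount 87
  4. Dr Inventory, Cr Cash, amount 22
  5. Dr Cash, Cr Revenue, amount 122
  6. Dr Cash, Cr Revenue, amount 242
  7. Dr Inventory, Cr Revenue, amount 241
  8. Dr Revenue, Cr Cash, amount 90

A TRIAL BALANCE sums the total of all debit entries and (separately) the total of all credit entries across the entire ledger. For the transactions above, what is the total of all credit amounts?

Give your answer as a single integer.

Txn 1: credit+=271
Txn 2: credit+=12
Txn 3: credit+=87
Txn 4: credit+=22
Txn 5: credit+=122
Txn 6: credit+=242
Txn 7: credit+=241
Txn 8: credit+=90
Total credits = 1087

Answer: 1087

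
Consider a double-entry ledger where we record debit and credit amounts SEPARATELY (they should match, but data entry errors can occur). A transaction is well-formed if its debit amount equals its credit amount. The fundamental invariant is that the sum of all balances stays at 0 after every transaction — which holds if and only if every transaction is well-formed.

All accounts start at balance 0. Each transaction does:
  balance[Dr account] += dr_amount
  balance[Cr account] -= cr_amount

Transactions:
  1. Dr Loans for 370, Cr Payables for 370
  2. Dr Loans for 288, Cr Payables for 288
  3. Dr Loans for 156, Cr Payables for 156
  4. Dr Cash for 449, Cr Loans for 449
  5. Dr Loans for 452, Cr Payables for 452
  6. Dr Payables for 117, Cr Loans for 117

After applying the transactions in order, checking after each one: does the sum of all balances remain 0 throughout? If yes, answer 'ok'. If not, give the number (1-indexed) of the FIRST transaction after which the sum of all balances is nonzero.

After txn 1: dr=370 cr=370 sum_balances=0
After txn 2: dr=288 cr=288 sum_balances=0
After txn 3: dr=156 cr=156 sum_balances=0
After txn 4: dr=449 cr=449 sum_balances=0
After txn 5: dr=452 cr=452 sum_balances=0
After txn 6: dr=117 cr=117 sum_balances=0

Answer: ok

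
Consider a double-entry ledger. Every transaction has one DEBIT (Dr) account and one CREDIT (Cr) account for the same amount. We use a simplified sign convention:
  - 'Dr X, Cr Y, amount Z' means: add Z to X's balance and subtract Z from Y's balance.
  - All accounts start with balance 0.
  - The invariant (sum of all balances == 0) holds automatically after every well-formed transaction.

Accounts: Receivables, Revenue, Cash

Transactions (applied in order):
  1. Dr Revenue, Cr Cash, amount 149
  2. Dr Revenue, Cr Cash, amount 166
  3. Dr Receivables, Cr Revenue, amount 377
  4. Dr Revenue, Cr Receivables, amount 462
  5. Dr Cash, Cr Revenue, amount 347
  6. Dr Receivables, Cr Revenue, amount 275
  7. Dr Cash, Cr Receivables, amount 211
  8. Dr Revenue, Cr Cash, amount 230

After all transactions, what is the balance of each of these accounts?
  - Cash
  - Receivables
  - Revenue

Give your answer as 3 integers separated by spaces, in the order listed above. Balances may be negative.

After txn 1 (Dr Revenue, Cr Cash, amount 149): Cash=-149 Revenue=149
After txn 2 (Dr Revenue, Cr Cash, amount 166): Cash=-315 Revenue=315
After txn 3 (Dr Receivables, Cr Revenue, amount 377): Cash=-315 Receivables=377 Revenue=-62
After txn 4 (Dr Revenue, Cr Receivables, amount 462): Cash=-315 Receivables=-85 Revenue=400
After txn 5 (Dr Cash, Cr Revenue, amount 347): Cash=32 Receivables=-85 Revenue=53
After txn 6 (Dr Receivables, Cr Revenue, amount 275): Cash=32 Receivables=190 Revenue=-222
After txn 7 (Dr Cash, Cr Receivables, amount 211): Cash=243 Receivables=-21 Revenue=-222
After txn 8 (Dr Revenue, Cr Cash, amount 230): Cash=13 Receivables=-21 Revenue=8

Answer: 13 -21 8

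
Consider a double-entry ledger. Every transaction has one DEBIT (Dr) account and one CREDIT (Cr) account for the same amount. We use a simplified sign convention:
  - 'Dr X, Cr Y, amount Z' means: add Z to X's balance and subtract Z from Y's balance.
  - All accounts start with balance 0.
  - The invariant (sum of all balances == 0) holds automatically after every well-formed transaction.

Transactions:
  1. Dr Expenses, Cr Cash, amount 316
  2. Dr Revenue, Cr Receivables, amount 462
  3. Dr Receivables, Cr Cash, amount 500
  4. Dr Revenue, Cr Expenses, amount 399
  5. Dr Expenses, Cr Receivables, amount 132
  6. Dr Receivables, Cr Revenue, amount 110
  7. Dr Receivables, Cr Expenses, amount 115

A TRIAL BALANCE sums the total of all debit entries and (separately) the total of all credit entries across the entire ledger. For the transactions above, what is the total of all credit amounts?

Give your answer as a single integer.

Answer: 2034

Derivation:
Txn 1: credit+=316
Txn 2: credit+=462
Txn 3: credit+=500
Txn 4: credit+=399
Txn 5: credit+=132
Txn 6: credit+=110
Txn 7: credit+=115
Total credits = 2034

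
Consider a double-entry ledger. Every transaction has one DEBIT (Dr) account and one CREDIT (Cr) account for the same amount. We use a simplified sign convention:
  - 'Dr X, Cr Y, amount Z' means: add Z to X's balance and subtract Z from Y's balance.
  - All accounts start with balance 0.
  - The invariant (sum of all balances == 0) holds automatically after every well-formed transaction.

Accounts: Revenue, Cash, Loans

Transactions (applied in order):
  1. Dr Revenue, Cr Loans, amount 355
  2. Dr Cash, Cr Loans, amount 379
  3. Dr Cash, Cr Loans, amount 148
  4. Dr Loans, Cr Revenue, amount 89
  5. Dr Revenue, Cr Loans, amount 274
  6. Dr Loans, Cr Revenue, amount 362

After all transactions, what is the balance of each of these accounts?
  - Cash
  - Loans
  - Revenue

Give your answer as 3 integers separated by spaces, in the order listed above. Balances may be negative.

Answer: 527 -705 178

Derivation:
After txn 1 (Dr Revenue, Cr Loans, amount 355): Loans=-355 Revenue=355
After txn 2 (Dr Cash, Cr Loans, amount 379): Cash=379 Loans=-734 Revenue=355
After txn 3 (Dr Cash, Cr Loans, amount 148): Cash=527 Loans=-882 Revenue=355
After txn 4 (Dr Loans, Cr Revenue, amount 89): Cash=527 Loans=-793 Revenue=266
After txn 5 (Dr Revenue, Cr Loans, amount 274): Cash=527 Loans=-1067 Revenue=540
After txn 6 (Dr Loans, Cr Revenue, amount 362): Cash=527 Loans=-705 Revenue=178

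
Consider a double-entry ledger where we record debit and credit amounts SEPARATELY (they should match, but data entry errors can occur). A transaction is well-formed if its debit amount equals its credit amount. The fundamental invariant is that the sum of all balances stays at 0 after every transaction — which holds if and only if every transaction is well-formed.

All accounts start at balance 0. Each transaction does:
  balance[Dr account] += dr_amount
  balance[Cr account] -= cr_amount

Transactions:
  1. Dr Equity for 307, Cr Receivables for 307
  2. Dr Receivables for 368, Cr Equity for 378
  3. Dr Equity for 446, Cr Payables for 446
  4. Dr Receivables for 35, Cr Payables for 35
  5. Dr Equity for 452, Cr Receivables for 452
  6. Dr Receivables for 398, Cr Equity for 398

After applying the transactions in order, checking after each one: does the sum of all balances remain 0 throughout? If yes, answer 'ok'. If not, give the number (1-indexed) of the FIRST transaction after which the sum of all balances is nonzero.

Answer: 2

Derivation:
After txn 1: dr=307 cr=307 sum_balances=0
After txn 2: dr=368 cr=378 sum_balances=-10
After txn 3: dr=446 cr=446 sum_balances=-10
After txn 4: dr=35 cr=35 sum_balances=-10
After txn 5: dr=452 cr=452 sum_balances=-10
After txn 6: dr=398 cr=398 sum_balances=-10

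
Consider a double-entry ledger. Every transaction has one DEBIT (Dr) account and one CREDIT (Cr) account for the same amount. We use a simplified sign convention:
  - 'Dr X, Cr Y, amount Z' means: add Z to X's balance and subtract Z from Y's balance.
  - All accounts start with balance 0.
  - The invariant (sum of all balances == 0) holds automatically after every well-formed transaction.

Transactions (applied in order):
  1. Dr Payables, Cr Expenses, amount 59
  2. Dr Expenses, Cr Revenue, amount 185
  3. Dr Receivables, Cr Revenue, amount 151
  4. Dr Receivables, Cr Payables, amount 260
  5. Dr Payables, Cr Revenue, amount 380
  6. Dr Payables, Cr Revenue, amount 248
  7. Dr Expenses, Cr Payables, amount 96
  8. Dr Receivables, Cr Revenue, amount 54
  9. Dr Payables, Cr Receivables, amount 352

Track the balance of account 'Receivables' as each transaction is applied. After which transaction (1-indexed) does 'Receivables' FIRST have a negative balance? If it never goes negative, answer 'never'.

Answer: never

Derivation:
After txn 1: Receivables=0
After txn 2: Receivables=0
After txn 3: Receivables=151
After txn 4: Receivables=411
After txn 5: Receivables=411
After txn 6: Receivables=411
After txn 7: Receivables=411
After txn 8: Receivables=465
After txn 9: Receivables=113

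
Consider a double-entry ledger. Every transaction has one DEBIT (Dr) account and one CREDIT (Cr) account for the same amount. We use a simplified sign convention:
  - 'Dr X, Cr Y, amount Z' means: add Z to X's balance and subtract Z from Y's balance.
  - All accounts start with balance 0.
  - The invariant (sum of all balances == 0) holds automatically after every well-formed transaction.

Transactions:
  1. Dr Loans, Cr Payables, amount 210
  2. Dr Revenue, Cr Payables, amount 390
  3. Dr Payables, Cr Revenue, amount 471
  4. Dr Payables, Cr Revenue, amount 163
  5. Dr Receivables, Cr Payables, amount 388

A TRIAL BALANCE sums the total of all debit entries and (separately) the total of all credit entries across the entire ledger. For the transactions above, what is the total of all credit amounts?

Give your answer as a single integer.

Txn 1: credit+=210
Txn 2: credit+=390
Txn 3: credit+=471
Txn 4: credit+=163
Txn 5: credit+=388
Total credits = 1622

Answer: 1622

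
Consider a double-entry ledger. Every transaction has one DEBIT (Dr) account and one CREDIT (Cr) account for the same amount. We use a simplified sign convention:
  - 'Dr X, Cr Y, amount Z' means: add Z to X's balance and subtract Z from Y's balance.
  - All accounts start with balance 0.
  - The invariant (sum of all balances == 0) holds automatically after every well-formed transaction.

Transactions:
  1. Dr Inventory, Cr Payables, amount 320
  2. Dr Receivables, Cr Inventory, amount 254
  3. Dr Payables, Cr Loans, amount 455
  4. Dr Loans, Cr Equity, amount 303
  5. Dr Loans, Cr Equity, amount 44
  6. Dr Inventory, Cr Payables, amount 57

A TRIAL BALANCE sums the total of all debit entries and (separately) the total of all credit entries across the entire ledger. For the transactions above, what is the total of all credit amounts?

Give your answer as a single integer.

Txn 1: credit+=320
Txn 2: credit+=254
Txn 3: credit+=455
Txn 4: credit+=303
Txn 5: credit+=44
Txn 6: credit+=57
Total credits = 1433

Answer: 1433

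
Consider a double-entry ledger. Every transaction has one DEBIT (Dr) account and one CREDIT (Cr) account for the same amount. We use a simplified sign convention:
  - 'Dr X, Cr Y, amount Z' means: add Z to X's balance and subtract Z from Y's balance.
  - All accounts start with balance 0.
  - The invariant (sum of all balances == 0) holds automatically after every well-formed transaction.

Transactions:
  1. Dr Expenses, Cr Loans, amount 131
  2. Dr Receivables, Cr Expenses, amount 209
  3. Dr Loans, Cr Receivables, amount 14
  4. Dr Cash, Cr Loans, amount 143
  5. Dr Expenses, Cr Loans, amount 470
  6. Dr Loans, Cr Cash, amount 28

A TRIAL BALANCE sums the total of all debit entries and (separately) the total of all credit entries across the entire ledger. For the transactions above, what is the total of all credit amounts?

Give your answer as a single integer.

Txn 1: credit+=131
Txn 2: credit+=209
Txn 3: credit+=14
Txn 4: credit+=143
Txn 5: credit+=470
Txn 6: credit+=28
Total credits = 995

Answer: 995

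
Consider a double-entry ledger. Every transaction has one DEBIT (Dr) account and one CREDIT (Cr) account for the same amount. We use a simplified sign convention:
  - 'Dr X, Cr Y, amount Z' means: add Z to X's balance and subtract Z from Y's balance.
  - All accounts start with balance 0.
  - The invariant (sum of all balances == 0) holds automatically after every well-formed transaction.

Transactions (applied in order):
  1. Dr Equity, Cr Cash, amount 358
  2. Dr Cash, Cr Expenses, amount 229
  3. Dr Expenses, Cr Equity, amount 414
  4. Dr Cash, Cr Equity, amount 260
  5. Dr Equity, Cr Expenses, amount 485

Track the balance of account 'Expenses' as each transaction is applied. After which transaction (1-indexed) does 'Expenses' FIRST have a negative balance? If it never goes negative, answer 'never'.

After txn 1: Expenses=0
After txn 2: Expenses=-229

Answer: 2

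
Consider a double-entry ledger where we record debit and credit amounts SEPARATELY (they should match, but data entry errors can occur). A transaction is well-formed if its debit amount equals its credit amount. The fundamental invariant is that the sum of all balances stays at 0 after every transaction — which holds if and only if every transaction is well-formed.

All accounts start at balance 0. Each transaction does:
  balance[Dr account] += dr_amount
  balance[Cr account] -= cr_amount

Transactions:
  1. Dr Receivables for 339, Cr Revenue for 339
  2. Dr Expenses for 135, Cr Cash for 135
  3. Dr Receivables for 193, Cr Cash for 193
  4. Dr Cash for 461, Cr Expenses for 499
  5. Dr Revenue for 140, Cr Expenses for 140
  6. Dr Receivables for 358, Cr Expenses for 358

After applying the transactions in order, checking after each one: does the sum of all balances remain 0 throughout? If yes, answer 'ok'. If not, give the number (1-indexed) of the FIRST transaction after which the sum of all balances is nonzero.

Answer: 4

Derivation:
After txn 1: dr=339 cr=339 sum_balances=0
After txn 2: dr=135 cr=135 sum_balances=0
After txn 3: dr=193 cr=193 sum_balances=0
After txn 4: dr=461 cr=499 sum_balances=-38
After txn 5: dr=140 cr=140 sum_balances=-38
After txn 6: dr=358 cr=358 sum_balances=-38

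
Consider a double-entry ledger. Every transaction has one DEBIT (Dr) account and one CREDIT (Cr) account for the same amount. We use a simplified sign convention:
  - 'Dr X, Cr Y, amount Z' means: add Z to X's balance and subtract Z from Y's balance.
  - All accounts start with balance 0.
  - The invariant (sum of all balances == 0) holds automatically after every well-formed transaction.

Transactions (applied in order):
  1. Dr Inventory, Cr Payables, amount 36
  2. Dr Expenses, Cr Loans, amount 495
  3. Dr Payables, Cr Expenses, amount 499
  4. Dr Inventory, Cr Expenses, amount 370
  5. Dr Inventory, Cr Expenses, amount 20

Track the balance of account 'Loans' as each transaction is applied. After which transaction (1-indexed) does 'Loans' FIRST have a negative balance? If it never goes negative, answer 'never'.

Answer: 2

Derivation:
After txn 1: Loans=0
After txn 2: Loans=-495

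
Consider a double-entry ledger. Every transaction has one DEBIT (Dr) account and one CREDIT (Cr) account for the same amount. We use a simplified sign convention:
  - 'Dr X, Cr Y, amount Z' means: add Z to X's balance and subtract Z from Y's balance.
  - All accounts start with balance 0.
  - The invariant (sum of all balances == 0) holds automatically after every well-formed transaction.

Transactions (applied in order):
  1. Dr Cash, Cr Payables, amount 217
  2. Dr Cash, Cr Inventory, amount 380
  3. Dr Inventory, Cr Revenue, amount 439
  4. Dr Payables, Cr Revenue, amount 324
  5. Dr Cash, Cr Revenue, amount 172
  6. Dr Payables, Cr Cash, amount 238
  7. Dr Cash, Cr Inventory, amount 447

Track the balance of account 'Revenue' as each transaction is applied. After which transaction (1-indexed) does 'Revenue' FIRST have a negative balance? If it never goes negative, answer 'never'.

After txn 1: Revenue=0
After txn 2: Revenue=0
After txn 3: Revenue=-439

Answer: 3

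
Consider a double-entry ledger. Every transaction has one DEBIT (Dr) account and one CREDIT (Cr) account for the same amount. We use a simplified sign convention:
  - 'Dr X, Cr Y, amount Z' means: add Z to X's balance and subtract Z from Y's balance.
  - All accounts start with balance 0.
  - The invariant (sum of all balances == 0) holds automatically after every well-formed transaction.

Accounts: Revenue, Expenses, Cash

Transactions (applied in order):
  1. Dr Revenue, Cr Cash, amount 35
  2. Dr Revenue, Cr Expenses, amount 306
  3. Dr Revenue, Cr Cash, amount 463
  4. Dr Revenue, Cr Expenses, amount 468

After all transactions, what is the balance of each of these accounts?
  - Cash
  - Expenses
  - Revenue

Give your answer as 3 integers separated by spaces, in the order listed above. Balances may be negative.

Answer: -498 -774 1272

Derivation:
After txn 1 (Dr Revenue, Cr Cash, amount 35): Cash=-35 Revenue=35
After txn 2 (Dr Revenue, Cr Expenses, amount 306): Cash=-35 Expenses=-306 Revenue=341
After txn 3 (Dr Revenue, Cr Cash, amount 463): Cash=-498 Expenses=-306 Revenue=804
After txn 4 (Dr Revenue, Cr Expenses, amount 468): Cash=-498 Expenses=-774 Revenue=1272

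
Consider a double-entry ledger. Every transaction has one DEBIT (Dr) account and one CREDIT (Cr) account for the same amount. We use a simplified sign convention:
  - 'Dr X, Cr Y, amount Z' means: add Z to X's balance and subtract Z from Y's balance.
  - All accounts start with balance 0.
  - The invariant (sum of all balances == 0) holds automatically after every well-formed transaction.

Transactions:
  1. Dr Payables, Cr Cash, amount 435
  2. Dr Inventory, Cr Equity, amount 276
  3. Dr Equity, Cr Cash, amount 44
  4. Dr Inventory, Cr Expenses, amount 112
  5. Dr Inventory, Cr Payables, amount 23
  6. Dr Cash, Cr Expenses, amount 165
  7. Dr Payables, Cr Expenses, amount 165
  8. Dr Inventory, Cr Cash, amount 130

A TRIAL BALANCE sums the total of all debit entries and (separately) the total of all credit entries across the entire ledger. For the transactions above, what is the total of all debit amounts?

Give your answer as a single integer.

Txn 1: debit+=435
Txn 2: debit+=276
Txn 3: debit+=44
Txn 4: debit+=112
Txn 5: debit+=23
Txn 6: debit+=165
Txn 7: debit+=165
Txn 8: debit+=130
Total debits = 1350

Answer: 1350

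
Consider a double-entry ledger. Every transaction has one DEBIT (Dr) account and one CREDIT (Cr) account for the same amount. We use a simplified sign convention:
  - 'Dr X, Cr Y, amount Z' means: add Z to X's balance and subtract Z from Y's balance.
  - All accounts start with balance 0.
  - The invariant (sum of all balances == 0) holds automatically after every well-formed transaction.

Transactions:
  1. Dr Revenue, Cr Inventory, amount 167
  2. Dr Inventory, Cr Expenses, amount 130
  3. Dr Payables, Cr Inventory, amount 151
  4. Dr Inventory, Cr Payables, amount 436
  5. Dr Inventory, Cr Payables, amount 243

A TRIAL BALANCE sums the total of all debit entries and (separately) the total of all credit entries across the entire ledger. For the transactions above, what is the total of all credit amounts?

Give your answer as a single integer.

Txn 1: credit+=167
Txn 2: credit+=130
Txn 3: credit+=151
Txn 4: credit+=436
Txn 5: credit+=243
Total credits = 1127

Answer: 1127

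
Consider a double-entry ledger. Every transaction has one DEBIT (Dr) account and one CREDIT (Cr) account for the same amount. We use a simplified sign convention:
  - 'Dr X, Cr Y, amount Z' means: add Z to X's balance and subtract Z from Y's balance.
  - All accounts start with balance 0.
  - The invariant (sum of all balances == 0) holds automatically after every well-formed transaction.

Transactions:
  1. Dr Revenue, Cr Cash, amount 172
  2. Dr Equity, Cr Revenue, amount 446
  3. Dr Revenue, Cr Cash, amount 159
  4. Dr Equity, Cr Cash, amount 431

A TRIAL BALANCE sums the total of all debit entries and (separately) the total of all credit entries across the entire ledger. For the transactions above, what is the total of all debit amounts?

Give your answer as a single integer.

Answer: 1208

Derivation:
Txn 1: debit+=172
Txn 2: debit+=446
Txn 3: debit+=159
Txn 4: debit+=431
Total debits = 1208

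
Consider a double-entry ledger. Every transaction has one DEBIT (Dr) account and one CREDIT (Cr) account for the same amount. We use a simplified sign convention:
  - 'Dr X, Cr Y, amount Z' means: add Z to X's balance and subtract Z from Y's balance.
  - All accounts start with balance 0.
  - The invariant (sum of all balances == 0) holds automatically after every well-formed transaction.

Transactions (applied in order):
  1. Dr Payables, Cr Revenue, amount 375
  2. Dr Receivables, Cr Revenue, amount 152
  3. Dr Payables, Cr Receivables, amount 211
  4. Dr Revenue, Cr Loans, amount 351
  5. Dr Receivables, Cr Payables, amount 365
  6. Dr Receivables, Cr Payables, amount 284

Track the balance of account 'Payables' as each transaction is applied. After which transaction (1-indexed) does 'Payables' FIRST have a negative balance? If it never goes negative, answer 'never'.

Answer: 6

Derivation:
After txn 1: Payables=375
After txn 2: Payables=375
After txn 3: Payables=586
After txn 4: Payables=586
After txn 5: Payables=221
After txn 6: Payables=-63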